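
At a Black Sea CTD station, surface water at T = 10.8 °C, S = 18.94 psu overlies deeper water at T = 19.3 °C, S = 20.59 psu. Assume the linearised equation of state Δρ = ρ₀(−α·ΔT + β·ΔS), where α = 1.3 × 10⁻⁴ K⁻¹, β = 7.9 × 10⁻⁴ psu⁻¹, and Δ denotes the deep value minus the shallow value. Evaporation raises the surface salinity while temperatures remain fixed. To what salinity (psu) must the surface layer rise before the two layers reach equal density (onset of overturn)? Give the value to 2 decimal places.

19.19 psu

Neutral buoyancy requires −α(T_deep − T_surf) + β(S_deep − S_surf′) = 0.
S_surf′ = S_deep − (α/β)·ΔT = 20.59 − (1.3 × 10⁻⁴/7.9 × 10⁻⁴)·(+8.5) = 19.1913 psu.
Increase required: 19.1913 − 18.94 = 0.2513 psu.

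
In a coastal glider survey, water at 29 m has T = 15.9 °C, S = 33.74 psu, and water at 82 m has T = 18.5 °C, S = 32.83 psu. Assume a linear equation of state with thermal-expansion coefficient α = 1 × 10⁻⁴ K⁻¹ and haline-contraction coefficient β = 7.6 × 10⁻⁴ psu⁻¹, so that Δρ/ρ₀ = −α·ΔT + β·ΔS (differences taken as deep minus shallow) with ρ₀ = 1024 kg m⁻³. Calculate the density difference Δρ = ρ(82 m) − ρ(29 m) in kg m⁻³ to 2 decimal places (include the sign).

-0.97 kg m⁻³

ΔT = +2.6 K, ΔS = -0.91 psu (deep − shallow).
Δρ/ρ₀ = −(1 × 10⁻⁴)(+2.6) + (7.6 × 10⁻⁴)(-0.91) = -9.516 × 10⁻⁴.
Δρ = 1024 × (-9.516 × 10⁻⁴) = -0.97 kg m⁻³.
Negative Δρ: lighter below, statically unstable.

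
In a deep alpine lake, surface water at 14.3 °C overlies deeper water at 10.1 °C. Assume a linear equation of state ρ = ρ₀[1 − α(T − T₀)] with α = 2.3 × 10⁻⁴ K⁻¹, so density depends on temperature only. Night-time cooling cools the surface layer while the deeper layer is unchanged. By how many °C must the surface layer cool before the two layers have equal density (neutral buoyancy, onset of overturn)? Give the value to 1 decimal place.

With temperature the only control, equal density requires T_surf′ = T_deep.
T_surf′ = 10.1 °C.
Cooling required: 14.3 − 10.1 = 4.2 °C.

4.2 °C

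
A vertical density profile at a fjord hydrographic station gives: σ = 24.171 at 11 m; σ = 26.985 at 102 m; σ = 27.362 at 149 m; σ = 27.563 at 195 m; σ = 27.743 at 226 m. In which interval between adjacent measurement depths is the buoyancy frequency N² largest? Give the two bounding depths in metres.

11–102 m

Compute the density gradient over each adjacent pair:
  11–102 m: Δρ/Δz = 2.814/91 = 0.031 kg m⁻⁴
  102–149 m: Δρ/Δz = 0.377/47 = 8.0 × 10⁻³ kg m⁻⁴
  149–195 m: Δρ/Δz = 0.201/46 = 4.4 × 10⁻³ kg m⁻⁴
  195–226 m: Δρ/Δz = 0.180/31 = 5.8 × 10⁻³ kg m⁻⁴
The largest gradient is in the 11–102 m interval — the pycnocline.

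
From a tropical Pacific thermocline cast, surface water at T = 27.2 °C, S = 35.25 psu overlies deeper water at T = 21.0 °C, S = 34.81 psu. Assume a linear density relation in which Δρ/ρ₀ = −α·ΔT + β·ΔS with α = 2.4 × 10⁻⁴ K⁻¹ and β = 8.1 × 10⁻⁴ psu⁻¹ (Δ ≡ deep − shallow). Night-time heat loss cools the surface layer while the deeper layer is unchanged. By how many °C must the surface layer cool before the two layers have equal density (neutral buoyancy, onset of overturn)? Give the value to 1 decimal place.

4.7 °C

Neutral buoyancy requires Δρ = 0, i.e. −α(T_deep − T_surf′) + β(S_deep − S_surf) = 0.
T_surf′ = T_deep − (β/α)·ΔS = 21.0 − (8.1 × 10⁻⁴/2.4 × 10⁻⁴)·(-0.44) = 22.485 °C.
Cooling required: 27.2 − (22.485) = 4.715 °C.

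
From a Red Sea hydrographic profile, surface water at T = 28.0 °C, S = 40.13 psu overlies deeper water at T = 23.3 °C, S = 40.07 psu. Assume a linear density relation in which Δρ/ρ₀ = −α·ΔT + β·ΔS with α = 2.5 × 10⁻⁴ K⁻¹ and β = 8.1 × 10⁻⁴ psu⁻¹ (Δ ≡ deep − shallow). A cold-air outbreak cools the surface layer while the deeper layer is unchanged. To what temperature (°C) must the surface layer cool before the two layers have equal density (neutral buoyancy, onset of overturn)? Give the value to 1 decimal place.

23.5 °C

Neutral buoyancy requires Δρ = 0, i.e. −α(T_deep − T_surf′) + β(S_deep − S_surf) = 0.
T_surf′ = T_deep − (β/α)·ΔS = 23.3 − (8.1 × 10⁻⁴/2.5 × 10⁻⁴)·(-0.06) = 23.494 °C.
Cooling required: 28.0 − (23.494) = 4.506 °C.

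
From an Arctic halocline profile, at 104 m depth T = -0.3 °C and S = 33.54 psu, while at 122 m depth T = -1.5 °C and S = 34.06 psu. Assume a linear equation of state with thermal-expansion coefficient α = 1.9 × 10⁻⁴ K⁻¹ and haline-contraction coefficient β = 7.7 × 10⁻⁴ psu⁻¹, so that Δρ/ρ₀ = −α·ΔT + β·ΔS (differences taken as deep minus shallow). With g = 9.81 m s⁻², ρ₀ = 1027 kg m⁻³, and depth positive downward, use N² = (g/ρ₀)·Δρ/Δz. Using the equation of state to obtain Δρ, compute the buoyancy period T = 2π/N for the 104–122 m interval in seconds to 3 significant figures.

ΔT = -1.2 K, ΔS = +0.52 psu (deep − shallow).
Δρ/ρ₀ = −αΔT + βΔS = 2.28 × 10⁻⁴ + 4.004 × 10⁻⁴ = 6.284 × 10⁻⁴, so Δρ ≈ 0.6454 kg m⁻³.
N² = (g/ρ₀)·Δρ/Δz = g·(Δρ/ρ₀)/Δz = 9.81 × 6.284 × 10⁻⁴ / 18 = 3.4248 × 10⁻⁴ s⁻².
N = √(3.4248 × 10⁻⁴) = 0.018506 rad s⁻¹ → T = 2π/N = 339.52 s ≈ 340 s.

340 s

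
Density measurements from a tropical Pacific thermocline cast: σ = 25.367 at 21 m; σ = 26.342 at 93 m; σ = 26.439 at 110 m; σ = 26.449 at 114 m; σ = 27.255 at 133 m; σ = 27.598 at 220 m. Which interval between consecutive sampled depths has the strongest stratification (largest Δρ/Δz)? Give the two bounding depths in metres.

114–133 m

Compute the density gradient over each adjacent pair:
  21–93 m: Δρ/Δz = 0.975/72 = 0.014 kg m⁻⁴
  93–110 m: Δρ/Δz = 0.097/17 = 5.7 × 10⁻³ kg m⁻⁴
  110–114 m: Δρ/Δz = 0.010/4 = 2.5 × 10⁻³ kg m⁻⁴
  114–133 m: Δρ/Δz = 0.806/19 = 0.042 kg m⁻⁴
  133–220 m: Δρ/Δz = 0.343/87 = 3.9 × 10⁻³ kg m⁻⁴
The largest gradient is in the 114–133 m interval — the pycnocline.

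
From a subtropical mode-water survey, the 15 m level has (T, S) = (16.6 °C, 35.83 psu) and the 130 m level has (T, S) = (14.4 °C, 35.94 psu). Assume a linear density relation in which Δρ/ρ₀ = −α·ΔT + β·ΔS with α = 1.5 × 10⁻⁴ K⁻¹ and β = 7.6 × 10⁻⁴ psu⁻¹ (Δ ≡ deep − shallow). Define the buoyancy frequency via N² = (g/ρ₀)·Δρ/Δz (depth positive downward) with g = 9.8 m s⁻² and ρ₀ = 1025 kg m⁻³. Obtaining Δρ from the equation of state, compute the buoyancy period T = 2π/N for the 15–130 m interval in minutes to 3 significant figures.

17.6 min

ΔT = -2.2 K, ΔS = +0.11 psu (deep − shallow).
Δρ/ρ₀ = −αΔT + βΔS = 3.30 × 10⁻⁴ + 8.36 × 10⁻⁵ = 4.136 × 10⁻⁴, so Δρ ≈ 0.4239 kg m⁻³.
N² = (g/ρ₀)·Δρ/Δz = g·(Δρ/ρ₀)/Δz = 9.8 × 4.136 × 10⁻⁴ / 115 = 3.5246 × 10⁻⁵ s⁻².
N = √(3.5246 × 10⁻⁵) = 5.9368 × 10⁻³ rad s⁻¹ → T = 2π/N = 1.0583 × 10³ s = 17.638 min ≈ 17.6 min.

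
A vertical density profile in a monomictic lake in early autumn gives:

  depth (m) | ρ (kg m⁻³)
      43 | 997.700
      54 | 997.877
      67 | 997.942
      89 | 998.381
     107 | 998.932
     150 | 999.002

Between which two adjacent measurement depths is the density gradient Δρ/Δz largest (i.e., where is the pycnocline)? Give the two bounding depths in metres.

Compute the density gradient over each adjacent pair:
  43–54 m: Δρ/Δz = 0.177/11 = 0.016 kg m⁻⁴
  54–67 m: Δρ/Δz = 0.065/13 = 5.0 × 10⁻³ kg m⁻⁴
  67–89 m: Δρ/Δz = 0.439/22 = 0.020 kg m⁻⁴
  89–107 m: Δρ/Δz = 0.551/18 = 0.031 kg m⁻⁴
  107–150 m: Δρ/Δz = 0.070/43 = 1.6 × 10⁻³ kg m⁻⁴
The largest gradient is in the 89–107 m interval — the pycnocline.

89–107 m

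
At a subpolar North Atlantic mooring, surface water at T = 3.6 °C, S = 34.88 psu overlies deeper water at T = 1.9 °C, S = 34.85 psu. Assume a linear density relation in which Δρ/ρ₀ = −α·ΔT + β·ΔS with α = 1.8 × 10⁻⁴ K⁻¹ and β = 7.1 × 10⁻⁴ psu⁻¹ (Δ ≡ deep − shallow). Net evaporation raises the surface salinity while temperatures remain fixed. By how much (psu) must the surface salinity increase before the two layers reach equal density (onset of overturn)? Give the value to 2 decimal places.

0.40 psu

Neutral buoyancy requires −α(T_deep − T_surf) + β(S_deep − S_surf′) = 0.
S_surf′ = S_deep − (α/β)·ΔT = 34.85 − (1.8 × 10⁻⁴/7.1 × 10⁻⁴)·(-1.7) = 35.2810 psu.
Increase required: 35.2810 − 34.88 = 0.4010 psu.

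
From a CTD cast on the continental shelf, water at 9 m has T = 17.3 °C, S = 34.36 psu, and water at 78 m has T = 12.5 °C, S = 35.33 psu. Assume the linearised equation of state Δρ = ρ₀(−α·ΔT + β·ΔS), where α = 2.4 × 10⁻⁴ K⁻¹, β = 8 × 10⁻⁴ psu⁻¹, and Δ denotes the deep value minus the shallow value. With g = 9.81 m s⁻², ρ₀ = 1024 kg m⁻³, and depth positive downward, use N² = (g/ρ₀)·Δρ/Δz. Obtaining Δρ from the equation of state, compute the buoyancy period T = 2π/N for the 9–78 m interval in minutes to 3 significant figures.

ΔT = -4.8 K, ΔS = +0.97 psu (deep − shallow).
Δρ/ρ₀ = −αΔT + βΔS = 1.152 × 10⁻³ + 7.76 × 10⁻⁴ = 1.928 × 10⁻³, so Δρ ≈ 1.974 kg m⁻³.
N² = (g/ρ₀)·Δρ/Δz = g·(Δρ/ρ₀)/Δz = 9.81 × 1.928 × 10⁻³ / 69 = 2.7411 × 10⁻⁴ s⁻².
N = √(2.7411 × 10⁻⁴) = 0.016556 rad s⁻¹ → T = 2π/N = 379.51 s = 6.3252 min ≈ 6.33 min.

6.33 min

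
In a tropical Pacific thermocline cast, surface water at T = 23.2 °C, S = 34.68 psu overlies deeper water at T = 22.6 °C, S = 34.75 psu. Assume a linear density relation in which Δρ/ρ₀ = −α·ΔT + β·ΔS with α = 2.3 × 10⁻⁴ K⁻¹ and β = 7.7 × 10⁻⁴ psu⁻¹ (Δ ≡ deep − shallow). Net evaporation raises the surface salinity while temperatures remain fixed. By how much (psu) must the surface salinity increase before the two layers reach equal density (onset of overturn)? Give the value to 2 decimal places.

0.25 psu

Neutral buoyancy requires −α(T_deep − T_surf) + β(S_deep − S_surf′) = 0.
S_surf′ = S_deep − (α/β)·ΔT = 34.75 − (2.3 × 10⁻⁴/7.7 × 10⁻⁴)·(-0.6) = 34.9292 psu.
Increase required: 34.9292 − 34.68 = 0.2492 psu.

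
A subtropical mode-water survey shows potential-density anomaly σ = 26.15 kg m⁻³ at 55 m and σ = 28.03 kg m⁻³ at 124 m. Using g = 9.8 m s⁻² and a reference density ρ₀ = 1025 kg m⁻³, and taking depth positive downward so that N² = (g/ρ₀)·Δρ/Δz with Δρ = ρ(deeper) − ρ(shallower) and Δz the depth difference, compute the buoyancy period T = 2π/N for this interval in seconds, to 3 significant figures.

389 s

Δρ = 1028.03 − 1026.15 = 1.88 kg m⁻³ over Δz = 124 − 55 = 69 m.
N² = (9.8/1025) × (1.88/69) = 2.6050 × 10⁻⁴ s⁻².
N = √(2.6050 × 10⁻⁴) = 0.016140 rad s⁻¹, so T = 2π/N = 389.29 s ≈ 389 s.
A positive N² confirms static stability across the interval.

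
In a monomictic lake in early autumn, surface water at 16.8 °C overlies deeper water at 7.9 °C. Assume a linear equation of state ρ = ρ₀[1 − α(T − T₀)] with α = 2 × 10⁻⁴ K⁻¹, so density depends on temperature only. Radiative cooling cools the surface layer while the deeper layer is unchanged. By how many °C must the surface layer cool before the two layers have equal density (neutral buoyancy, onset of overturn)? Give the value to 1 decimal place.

8.9 °C

With temperature the only control, equal density requires T_surf′ = T_deep.
T_surf′ = 7.9 °C.
Cooling required: 16.8 − 7.9 = 8.9 °C.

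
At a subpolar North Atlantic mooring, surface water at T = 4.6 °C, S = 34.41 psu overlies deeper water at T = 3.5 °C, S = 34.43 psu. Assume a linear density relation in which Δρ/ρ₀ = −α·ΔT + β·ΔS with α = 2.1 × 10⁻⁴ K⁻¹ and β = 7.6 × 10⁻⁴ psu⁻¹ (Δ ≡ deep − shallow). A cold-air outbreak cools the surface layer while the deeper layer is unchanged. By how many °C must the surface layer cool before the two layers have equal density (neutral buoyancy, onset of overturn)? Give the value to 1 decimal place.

1.2 °C

Neutral buoyancy requires Δρ = 0, i.e. −α(T_deep − T_surf′) + β(S_deep − S_surf) = 0.
T_surf′ = T_deep − (β/α)·ΔS = 3.5 − (7.6 × 10⁻⁴/2.1 × 10⁻⁴)·(+0.02) = 3.428 °C.
Cooling required: 4.6 − (3.428) = 1.172 °C.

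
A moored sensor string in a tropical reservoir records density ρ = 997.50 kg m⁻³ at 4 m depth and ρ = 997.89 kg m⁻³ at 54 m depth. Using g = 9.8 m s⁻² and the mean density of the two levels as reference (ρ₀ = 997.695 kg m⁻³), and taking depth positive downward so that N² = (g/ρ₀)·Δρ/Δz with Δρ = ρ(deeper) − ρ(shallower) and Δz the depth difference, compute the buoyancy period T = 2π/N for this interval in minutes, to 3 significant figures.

Δρ = 997.89 − 997.50 = 0.39 kg m⁻³ over Δz = 54 − 4 = 50 m.
N² = (9.8/997.695) × (0.39/50) = 7.6617 × 10⁻⁵ s⁻².
N = √(7.6617 × 10⁻⁵) = 8.7531 × 10⁻³ rad s⁻¹, so T = 2π/N = 717.82 s = 11.964 min ≈ 12.0 min.

12.0 min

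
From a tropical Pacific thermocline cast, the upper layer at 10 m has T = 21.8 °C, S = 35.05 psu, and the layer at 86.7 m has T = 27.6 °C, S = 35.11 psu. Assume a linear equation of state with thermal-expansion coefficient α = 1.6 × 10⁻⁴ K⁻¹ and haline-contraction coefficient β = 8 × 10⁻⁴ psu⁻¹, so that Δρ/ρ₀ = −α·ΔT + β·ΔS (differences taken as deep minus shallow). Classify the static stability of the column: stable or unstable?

ΔT = 27.6 − 21.8 = +5.8 K and ΔS = 35.11 − 35.05 = +0.06 psu (deep − shallow).
−αΔT = -9.28 × 10⁻⁴; βΔS = 4.80 × 10⁻⁵; sum Δρ/ρ₀ = -8.80 × 10⁻⁴.
Δρ/ρ₀ < 0, so Δρ < 0: deeper water is lighter → statically unstable; the column would overturn.

unstable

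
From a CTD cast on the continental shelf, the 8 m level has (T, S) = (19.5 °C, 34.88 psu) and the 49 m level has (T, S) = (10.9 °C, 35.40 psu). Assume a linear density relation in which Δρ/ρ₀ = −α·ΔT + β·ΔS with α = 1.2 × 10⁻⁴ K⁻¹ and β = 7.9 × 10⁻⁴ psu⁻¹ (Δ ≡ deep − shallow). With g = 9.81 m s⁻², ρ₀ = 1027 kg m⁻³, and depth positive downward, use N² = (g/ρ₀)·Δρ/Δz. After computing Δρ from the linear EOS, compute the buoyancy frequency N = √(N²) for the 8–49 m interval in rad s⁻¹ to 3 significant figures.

ΔT = -8.6 K, ΔS = +0.52 psu (deep − shallow).
Δρ/ρ₀ = −αΔT + βΔS = 1.032 × 10⁻³ + 4.108 × 10⁻⁴ = 1.4428 × 10⁻³, so Δρ ≈ 1.482 kg m⁻³.
N² = (g/ρ₀)·Δρ/Δz = g·(Δρ/ρ₀)/Δz = 9.81 × 1.4428 × 10⁻³ / 41 = 3.4522 × 10⁻⁴ s⁻².
N = √(3.4522 × 10⁻⁴) = 0.018580 rad s⁻¹ ≈ 0.0186 rad s⁻¹.

0.0186 rad s⁻¹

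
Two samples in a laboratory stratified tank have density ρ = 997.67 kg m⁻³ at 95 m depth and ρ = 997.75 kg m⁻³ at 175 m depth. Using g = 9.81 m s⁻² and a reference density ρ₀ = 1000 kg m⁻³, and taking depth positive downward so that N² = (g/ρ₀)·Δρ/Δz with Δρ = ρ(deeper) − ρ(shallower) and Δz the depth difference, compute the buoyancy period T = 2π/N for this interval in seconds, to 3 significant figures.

Δρ = 997.75 − 997.67 = 0.08 kg m⁻³ over Δz = 175 − 95 = 80 m.
N² = (9.81/1000) × (0.08/80) = 9.8100 × 10⁻⁶ s⁻².
N = √(9.8100 × 10⁻⁶) = 3.1321 × 10⁻³ rad s⁻¹, so T = 2π/N = 2.0061 × 10³ s ≈ 2.01 × 10³ s.

2.01 × 10³ s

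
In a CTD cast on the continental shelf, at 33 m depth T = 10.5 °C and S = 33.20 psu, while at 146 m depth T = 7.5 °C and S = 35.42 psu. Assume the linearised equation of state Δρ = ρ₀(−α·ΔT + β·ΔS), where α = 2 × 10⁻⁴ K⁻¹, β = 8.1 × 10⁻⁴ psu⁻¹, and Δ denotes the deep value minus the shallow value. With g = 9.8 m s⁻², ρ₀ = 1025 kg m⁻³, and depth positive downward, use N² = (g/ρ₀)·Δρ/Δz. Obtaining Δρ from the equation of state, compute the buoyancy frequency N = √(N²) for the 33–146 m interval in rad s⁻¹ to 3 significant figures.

0.0144 rad s⁻¹

ΔT = -3.0 K, ΔS = +2.22 psu (deep − shallow).
Δρ/ρ₀ = −αΔT + βΔS = 6.00 × 10⁻⁴ + 1.7982 × 10⁻³ = 2.3982 × 10⁻³, so Δρ ≈ 2.458 kg m⁻³.
N² = (g/ρ₀)·Δρ/Δz = g·(Δρ/ρ₀)/Δz = 9.8 × 2.3982 × 10⁻³ / 113 = 2.0799 × 10⁻⁴ s⁻².
N = √(2.0799 × 10⁻⁴) = 0.014422 rad s⁻¹ ≈ 0.0144 rad s⁻¹.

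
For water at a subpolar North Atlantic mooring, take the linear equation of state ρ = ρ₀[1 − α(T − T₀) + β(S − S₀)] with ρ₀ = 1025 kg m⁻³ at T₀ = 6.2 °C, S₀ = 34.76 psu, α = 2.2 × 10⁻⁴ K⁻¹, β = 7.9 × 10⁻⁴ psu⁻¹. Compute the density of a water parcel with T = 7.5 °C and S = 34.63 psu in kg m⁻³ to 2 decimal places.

1024.60 kg m⁻³

T − T₀ = +1.3 K, S − S₀ = -0.13 psu.
Bracket = 1 − α·(+1.3) + β·(-0.13) = 1 + (-3.887 × 10⁻⁴) = 0.9996113.
ρ = 1025 × 0.9996113 = 1024.60 kg m⁻³.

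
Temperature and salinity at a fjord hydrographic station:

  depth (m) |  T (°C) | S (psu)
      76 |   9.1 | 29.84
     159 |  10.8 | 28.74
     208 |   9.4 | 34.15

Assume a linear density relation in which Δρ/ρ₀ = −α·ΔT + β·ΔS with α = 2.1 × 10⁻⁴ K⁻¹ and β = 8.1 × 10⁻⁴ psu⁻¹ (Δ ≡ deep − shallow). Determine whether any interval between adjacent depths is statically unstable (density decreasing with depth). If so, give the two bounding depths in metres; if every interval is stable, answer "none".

Evaluate Δρ/ρ₀ = −αΔT + βΔS across each adjacent pair:
  76–159 m: −αΔT+βΔS = −(2.1 × 10⁻⁴)(+1.7)+(8.1 × 10⁻⁴)(-1.10) = -1.2 × 10⁻³ → UNSTABLE
  159–208 m: −αΔT+βΔS = −(2.1 × 10⁻⁴)(-1.4)+(8.1 × 10⁻⁴)(+5.41) = 4.7 × 10⁻³ → stable
The 76–159 m interval has Δρ < 0: lighter water underlies denser water.

76–159 m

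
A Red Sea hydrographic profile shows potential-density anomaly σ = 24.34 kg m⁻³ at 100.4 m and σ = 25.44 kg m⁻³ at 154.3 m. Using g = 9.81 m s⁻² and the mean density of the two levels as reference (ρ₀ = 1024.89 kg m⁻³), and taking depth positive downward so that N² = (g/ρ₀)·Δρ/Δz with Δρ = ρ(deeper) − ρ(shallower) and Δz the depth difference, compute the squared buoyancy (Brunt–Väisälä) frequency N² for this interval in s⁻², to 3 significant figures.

1.95 × 10⁻⁴ s⁻²

Δρ = 1025.44 − 1024.34 = 1.10 kg m⁻³ over Δz = 154.3 − 100.4 = 53.9 m.
N² = (9.81/1024.89) × (1.10/53.9) = 1.9534 × 10⁻⁴ s⁻² ≈ 1.95 × 10⁻⁴ s⁻².
A positive N² confirms static stability across the interval.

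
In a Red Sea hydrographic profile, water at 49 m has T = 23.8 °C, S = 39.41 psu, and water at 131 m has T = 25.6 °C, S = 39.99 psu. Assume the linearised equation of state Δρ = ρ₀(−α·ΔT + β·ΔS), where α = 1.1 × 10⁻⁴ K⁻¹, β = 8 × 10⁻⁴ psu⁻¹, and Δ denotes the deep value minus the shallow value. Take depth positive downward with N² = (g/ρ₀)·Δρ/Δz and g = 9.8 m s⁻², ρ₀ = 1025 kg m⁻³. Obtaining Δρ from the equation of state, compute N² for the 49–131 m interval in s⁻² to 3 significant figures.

3.18 × 10⁻⁵ s⁻²

ΔT = +1.8 K, ΔS = +0.58 psu (deep − shallow).
Δρ/ρ₀ = −αΔT + βΔS = -1.98 × 10⁻⁴ + 4.64 × 10⁻⁴ = 2.66 × 10⁻⁴, so Δρ ≈ 0.2726 kg m⁻³.
N² = (g/ρ₀)·Δρ/Δz = g·(Δρ/ρ₀)/Δz = 9.8 × 2.66 × 10⁻⁴ / 82 = 3.1790 × 10⁻⁵ s⁻² ≈ 3.18 × 10⁻⁵ s⁻².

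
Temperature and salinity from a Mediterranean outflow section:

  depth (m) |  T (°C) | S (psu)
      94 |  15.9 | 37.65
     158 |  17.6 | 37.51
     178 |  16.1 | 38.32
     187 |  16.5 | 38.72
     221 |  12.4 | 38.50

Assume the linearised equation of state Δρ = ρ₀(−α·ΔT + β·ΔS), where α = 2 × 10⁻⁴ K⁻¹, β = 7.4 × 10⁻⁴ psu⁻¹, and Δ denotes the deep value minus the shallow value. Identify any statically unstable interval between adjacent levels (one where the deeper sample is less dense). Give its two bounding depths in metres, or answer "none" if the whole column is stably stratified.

94–158 m

Evaluate Δρ/ρ₀ = −αΔT + βΔS across each adjacent pair:
  94–158 m: −αΔT+βΔS = −(2 × 10⁻⁴)(+1.7)+(7.4 × 10⁻⁴)(-0.14) = -4.4 × 10⁻⁴ → UNSTABLE
  158–178 m: −αΔT+βΔS = −(2 × 10⁻⁴)(-1.5)+(7.4 × 10⁻⁴)(+0.81) = 9.0 × 10⁻⁴ → stable
  178–187 m: −αΔT+βΔS = −(2 × 10⁻⁴)(+0.4)+(7.4 × 10⁻⁴)(+0.40) = 2.2 × 10⁻⁴ → stable
  187–221 m: −αΔT+βΔS = −(2 × 10⁻⁴)(-4.1)+(7.4 × 10⁻⁴)(-0.22) = 6.6 × 10⁻⁴ → stable
The 94–158 m interval has Δρ < 0: lighter water underlies denser water.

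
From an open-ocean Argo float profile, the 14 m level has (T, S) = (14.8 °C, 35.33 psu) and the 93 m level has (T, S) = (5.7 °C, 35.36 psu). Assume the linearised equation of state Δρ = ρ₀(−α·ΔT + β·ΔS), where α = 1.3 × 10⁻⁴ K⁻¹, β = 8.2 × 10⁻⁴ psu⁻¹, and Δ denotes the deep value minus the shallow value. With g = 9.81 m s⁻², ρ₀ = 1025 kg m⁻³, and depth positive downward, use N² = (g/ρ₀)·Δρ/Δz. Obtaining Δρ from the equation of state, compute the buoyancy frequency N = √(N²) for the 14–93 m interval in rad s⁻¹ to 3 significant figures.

ΔT = -9.1 K, ΔS = +0.03 psu (deep − shallow).
Δρ/ρ₀ = −αΔT + βΔS = 1.183 × 10⁻³ + 2.46 × 10⁻⁵ = 1.2076 × 10⁻³, so Δρ ≈ 1.238 kg m⁻³.
N² = (g/ρ₀)·Δρ/Δz = g·(Δρ/ρ₀)/Δz = 9.81 × 1.2076 × 10⁻³ / 79 = 1.4996 × 10⁻⁴ s⁻².
N = √(1.4996 × 10⁻⁴) = 0.012246 rad s⁻¹ ≈ 0.0122 rad s⁻¹.

0.0122 rad s⁻¹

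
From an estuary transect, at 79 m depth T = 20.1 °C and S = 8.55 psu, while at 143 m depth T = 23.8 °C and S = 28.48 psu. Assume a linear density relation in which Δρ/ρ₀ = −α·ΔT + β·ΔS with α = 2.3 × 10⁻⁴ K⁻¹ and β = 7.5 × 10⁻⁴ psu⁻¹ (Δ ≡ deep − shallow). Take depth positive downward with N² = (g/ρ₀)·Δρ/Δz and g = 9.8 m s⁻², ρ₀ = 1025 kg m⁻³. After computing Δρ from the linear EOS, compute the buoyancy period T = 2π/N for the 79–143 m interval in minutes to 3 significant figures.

ΔT = +3.7 K, ΔS = +19.93 psu (deep − shallow).
Δρ/ρ₀ = −αΔT + βΔS = -8.51 × 10⁻⁴ + 0.0149475 = 0.0140965, so Δρ ≈ 14.45 kg m⁻³.
N² = (g/ρ₀)·Δρ/Δz = g·(Δρ/ρ₀)/Δz = 9.8 × 0.0140965 / 64 = 2.1585 × 10⁻³ s⁻².
N = √(2.1585 × 10⁻³) = 0.046460 rad s⁻¹ → T = 2π/N = 135.24 s = 2.2540 min ≈ 2.25 min.

2.25 min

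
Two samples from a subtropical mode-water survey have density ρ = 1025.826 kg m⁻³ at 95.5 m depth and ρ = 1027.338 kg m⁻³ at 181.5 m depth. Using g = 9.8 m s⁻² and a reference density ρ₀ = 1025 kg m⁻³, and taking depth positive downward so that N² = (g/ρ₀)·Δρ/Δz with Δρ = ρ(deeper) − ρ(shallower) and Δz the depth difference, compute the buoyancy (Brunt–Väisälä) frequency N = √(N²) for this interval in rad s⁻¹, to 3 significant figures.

Δρ = 1027.338 − 1025.826 = 1.512 kg m⁻³ over Δz = 181.5 − 95.5 = 86 m.
N² = (9.8/1025) × (1.512/86) = 1.6810 × 10⁻⁴ s⁻².
N = √(1.6810 × 10⁻⁴) = 0.012965 rad s⁻¹ ≈ 0.0130 rad s⁻¹.

0.0130 rad s⁻¹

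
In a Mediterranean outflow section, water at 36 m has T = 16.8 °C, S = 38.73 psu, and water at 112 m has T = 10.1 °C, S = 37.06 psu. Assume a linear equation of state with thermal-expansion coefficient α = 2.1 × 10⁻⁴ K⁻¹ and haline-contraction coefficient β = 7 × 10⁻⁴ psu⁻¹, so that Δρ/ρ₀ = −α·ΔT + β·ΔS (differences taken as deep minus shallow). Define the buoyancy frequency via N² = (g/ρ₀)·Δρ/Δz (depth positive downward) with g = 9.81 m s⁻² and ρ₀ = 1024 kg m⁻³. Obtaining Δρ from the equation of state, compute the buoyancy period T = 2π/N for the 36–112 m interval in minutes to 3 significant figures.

ΔT = -6.7 K, ΔS = -1.67 psu (deep − shallow).
Δρ/ρ₀ = −αΔT + βΔS = 1.407 × 10⁻³ − 1.169 × 10⁻³ = 2.38 × 10⁻⁴, so Δρ ≈ 0.2437 kg m⁻³.
N² = (g/ρ₀)·Δρ/Δz = g·(Δρ/ρ₀)/Δz = 9.81 × 2.38 × 10⁻⁴ / 76 = 3.0721 × 10⁻⁵ s⁻².
N = √(3.0721 × 10⁻⁵) = 5.5427 × 10⁻³ rad s⁻¹ → T = 2π/N = 1.1336 × 10³ s = 18.893 min ≈ 18.9 min.

18.9 min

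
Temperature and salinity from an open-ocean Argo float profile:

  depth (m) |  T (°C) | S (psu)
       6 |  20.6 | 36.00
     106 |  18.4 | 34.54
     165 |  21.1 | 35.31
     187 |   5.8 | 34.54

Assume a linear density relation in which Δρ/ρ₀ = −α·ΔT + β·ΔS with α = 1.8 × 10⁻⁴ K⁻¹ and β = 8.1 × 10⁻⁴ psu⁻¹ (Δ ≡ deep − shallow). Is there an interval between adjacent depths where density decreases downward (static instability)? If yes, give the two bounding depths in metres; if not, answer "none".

6–106 m

Evaluate Δρ/ρ₀ = −αΔT + βΔS across each adjacent pair:
  6–106 m: −αΔT+βΔS = −(1.8 × 10⁻⁴)(-2.2)+(8.1 × 10⁻⁴)(-1.46) = -7.9 × 10⁻⁴ → UNSTABLE
  106–165 m: −αΔT+βΔS = −(1.8 × 10⁻⁴)(+2.7)+(8.1 × 10⁻⁴)(+0.77) = 1.4 × 10⁻⁴ → stable
  165–187 m: −αΔT+βΔS = −(1.8 × 10⁻⁴)(-15.3)+(8.1 × 10⁻⁴)(-0.77) = 2.1 × 10⁻³ → stable
The 6–106 m interval has Δρ < 0: lighter water underlies denser water.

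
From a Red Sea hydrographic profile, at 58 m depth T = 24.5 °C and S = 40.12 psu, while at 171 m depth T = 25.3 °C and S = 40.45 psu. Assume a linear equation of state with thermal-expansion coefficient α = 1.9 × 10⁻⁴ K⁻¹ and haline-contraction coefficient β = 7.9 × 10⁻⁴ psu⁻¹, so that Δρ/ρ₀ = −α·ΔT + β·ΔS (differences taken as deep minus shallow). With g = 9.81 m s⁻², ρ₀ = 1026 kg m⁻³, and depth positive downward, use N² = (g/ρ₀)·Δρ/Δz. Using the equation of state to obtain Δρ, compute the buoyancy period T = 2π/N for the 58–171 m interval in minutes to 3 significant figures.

34.1 min

ΔT = +0.8 K, ΔS = +0.33 psu (deep − shallow).
Δρ/ρ₀ = −αΔT + βΔS = -1.52 × 10⁻⁴ + 2.607 × 10⁻⁴ = 1.087 × 10⁻⁴, so Δρ ≈ 0.1115 kg m⁻³.
N² = (g/ρ₀)·Δρ/Δz = g·(Δρ/ρ₀)/Δz = 9.81 × 1.087 × 10⁻⁴ / 113 = 9.4367 × 10⁻⁶ s⁻².
N = √(9.4367 × 10⁻⁶) = 3.0719 × 10⁻³ rad s⁻¹ → T = 2π/N = 2.0454 × 10³ s = 34.090 min ≈ 34.1 min.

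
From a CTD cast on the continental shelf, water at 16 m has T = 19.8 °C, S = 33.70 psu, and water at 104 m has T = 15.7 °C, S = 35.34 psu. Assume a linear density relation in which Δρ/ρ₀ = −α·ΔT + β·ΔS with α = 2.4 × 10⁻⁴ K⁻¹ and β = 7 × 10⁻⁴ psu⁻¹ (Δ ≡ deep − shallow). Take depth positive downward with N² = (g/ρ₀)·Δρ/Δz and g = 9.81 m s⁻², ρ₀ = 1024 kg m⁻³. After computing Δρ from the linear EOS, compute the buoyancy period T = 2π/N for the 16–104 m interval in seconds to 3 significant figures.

408 s

ΔT = -4.1 K, ΔS = +1.64 psu (deep − shallow).
Δρ/ρ₀ = −αΔT + βΔS = 9.84 × 10⁻⁴ + 1.148 × 10⁻³ = 2.132 × 10⁻³, so Δρ ≈ 2.183 kg m⁻³.
N² = (g/ρ₀)·Δρ/Δz = g·(Δρ/ρ₀)/Δz = 9.81 × 2.132 × 10⁻³ / 88 = 2.3767 × 10⁻⁴ s⁻².
N = √(2.3767 × 10⁻⁴) = 0.015417 rad s⁻¹ → T = 2π/N = 407.55 s ≈ 408 s.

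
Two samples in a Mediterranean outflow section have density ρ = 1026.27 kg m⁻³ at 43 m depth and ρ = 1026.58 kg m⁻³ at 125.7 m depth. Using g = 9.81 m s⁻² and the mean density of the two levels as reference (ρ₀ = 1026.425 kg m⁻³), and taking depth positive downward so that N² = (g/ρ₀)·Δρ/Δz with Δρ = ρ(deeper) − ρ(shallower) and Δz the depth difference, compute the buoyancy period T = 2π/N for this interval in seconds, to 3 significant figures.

1.05 × 10³ s

Δρ = 1026.58 − 1026.27 = 0.31 kg m⁻³ over Δz = 125.7 − 43 = 82.7 m.
N² = (9.81/1026.425) × (0.31/82.7) = 3.5826 × 10⁻⁵ s⁻².
N = √(3.5826 × 10⁻⁵) = 5.9855 × 10⁻³ rad s⁻¹, so T = 2π/N = 1.0497 × 10³ s ≈ 1.05 × 10³ s.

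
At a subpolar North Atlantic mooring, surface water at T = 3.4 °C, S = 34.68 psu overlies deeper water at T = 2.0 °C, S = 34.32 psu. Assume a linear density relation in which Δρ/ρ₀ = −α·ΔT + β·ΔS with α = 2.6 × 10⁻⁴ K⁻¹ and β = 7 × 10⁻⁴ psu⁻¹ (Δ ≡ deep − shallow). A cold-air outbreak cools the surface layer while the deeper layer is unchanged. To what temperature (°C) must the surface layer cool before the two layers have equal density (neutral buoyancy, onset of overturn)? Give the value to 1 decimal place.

3.0 °C

Neutral buoyancy requires Δρ = 0, i.e. −α(T_deep − T_surf′) + β(S_deep − S_surf) = 0.
T_surf′ = T_deep − (β/α)·ΔS = 2.0 − (7 × 10⁻⁴/2.6 × 10⁻⁴)·(-0.36) = 2.969 °C.
Cooling required: 3.4 − (2.969) = 0.431 °C.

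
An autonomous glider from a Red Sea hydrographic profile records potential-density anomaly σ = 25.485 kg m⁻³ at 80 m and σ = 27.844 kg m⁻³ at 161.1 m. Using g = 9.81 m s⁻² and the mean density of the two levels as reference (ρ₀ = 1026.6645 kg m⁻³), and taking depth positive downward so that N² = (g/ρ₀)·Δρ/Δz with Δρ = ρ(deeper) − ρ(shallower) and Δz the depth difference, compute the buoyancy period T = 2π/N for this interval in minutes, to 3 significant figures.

Δρ = 1027.844 − 1025.485 = 2.359 kg m⁻³ over Δz = 161.1 − 80 = 81.1 m.
N² = (9.81/1026.6645) × (2.359/81.1) = 2.7794 × 10⁻⁴ s⁻².
N = √(2.7794 × 10⁻⁴) = 0.016672 rad s⁻¹, so T = 2π/N = 376.87 s = 6.2812 min ≈ 6.28 min.

6.28 min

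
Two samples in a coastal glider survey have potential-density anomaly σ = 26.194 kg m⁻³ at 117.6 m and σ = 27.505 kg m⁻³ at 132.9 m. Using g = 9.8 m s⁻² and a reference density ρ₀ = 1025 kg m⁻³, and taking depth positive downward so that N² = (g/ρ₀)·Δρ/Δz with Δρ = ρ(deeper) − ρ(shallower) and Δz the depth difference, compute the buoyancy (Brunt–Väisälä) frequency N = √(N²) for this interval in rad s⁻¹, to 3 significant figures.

0.0286 rad s⁻¹

Δρ = 1027.505 − 1026.194 = 1.311 kg m⁻³ over Δz = 132.9 − 117.6 = 15.3 m.
N² = (9.8/1025) × (1.311/15.3) = 8.1924 × 10⁻⁴ s⁻².
N = √(8.1924 × 10⁻⁴) = 0.028622 rad s⁻¹ ≈ 0.0286 rad s⁻¹.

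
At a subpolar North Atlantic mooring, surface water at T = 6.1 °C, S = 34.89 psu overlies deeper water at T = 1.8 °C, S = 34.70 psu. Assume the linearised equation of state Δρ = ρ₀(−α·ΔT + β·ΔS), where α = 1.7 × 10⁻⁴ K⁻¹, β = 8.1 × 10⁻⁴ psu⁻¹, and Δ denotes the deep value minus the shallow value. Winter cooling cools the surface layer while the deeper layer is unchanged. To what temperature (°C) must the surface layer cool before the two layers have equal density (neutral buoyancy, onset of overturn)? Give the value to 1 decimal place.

Neutral buoyancy requires Δρ = 0, i.e. −α(T_deep − T_surf′) + β(S_deep − S_surf) = 0.
T_surf′ = T_deep − (β/α)·ΔS = 1.8 − (8.1 × 10⁻⁴/1.7 × 10⁻⁴)·(-0.19) = 2.705 °C.
Cooling required: 6.1 − (2.705) = 3.395 °C.

2.7 °C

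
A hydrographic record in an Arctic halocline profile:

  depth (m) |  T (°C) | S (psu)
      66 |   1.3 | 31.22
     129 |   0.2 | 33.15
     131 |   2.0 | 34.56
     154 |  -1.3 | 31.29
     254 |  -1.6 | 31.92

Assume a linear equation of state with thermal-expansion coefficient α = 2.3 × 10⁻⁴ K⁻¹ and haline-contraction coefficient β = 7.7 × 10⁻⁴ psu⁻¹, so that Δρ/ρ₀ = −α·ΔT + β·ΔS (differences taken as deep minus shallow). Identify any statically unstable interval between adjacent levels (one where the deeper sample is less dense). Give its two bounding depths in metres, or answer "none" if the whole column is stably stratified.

131–154 m

Evaluate Δρ/ρ₀ = −αΔT + βΔS across each adjacent pair:
  66–129 m: −αΔT+βΔS = −(2.3 × 10⁻⁴)(-1.1)+(7.7 × 10⁻⁴)(+1.93) = 1.7 × 10⁻³ → stable
  129–131 m: −αΔT+βΔS = −(2.3 × 10⁻⁴)(+1.8)+(7.7 × 10⁻⁴)(+1.41) = 6.7 × 10⁻⁴ → stable
  131–154 m: −αΔT+βΔS = −(2.3 × 10⁻⁴)(-3.3)+(7.7 × 10⁻⁴)(-3.27) = -1.8 × 10⁻³ → UNSTABLE
  154–254 m: −αΔT+βΔS = −(2.3 × 10⁻⁴)(-0.3)+(7.7 × 10⁻⁴)(+0.63) = 5.5 × 10⁻⁴ → stable
The 131–154 m interval has Δρ < 0: lighter water underlies denser water.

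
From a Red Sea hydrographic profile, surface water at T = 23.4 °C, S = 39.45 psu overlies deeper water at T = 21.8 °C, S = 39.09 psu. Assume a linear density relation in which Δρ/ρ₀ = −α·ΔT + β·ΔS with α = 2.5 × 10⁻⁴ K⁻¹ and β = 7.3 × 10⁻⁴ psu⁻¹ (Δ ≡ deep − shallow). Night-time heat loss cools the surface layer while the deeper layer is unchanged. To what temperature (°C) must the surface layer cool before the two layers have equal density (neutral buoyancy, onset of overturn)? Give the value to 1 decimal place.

22.9 °C

Neutral buoyancy requires Δρ = 0, i.e. −α(T_deep − T_surf′) + β(S_deep − S_surf) = 0.
T_surf′ = T_deep − (β/α)·ΔS = 21.8 − (7.3 × 10⁻⁴/2.5 × 10⁻⁴)·(-0.36) = 22.851 °C.
Cooling required: 23.4 − (22.851) = 0.549 °C.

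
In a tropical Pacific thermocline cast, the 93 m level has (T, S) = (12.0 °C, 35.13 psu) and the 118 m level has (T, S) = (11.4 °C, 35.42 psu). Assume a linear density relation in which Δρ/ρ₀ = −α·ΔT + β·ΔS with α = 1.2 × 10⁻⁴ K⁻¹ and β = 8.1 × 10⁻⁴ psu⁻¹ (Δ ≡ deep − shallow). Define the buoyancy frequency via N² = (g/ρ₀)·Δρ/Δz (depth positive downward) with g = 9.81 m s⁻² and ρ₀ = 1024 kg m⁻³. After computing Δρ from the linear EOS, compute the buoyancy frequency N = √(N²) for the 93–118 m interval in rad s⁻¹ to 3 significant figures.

0.0110 rad s⁻¹

ΔT = -0.6 K, ΔS = +0.29 psu (deep − shallow).
Δρ/ρ₀ = −αΔT + βΔS = 7.20 × 10⁻⁵ + 2.349 × 10⁻⁴ = 3.069 × 10⁻⁴, so Δρ ≈ 0.3143 kg m⁻³.
N² = (g/ρ₀)·Δρ/Δz = g·(Δρ/ρ₀)/Δz = 9.81 × 3.069 × 10⁻⁴ / 25 = 1.2043 × 10⁻⁴ s⁻².
N = √(1.2043 × 10⁻⁴) = 0.010974 rad s⁻¹ ≈ 0.0110 rad s⁻¹.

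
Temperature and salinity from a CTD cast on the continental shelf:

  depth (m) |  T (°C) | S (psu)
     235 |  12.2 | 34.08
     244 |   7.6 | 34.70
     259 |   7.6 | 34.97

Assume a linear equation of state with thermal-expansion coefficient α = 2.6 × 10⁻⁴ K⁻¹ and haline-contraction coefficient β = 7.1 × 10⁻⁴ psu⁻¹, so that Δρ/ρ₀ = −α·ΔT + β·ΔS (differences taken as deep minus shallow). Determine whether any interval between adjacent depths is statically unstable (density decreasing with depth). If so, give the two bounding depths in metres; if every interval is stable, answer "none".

none

Evaluate Δρ/ρ₀ = −αΔT + βΔS across each adjacent pair:
  235–244 m: −αΔT+βΔS = −(2.6 × 10⁻⁴)(-4.6)+(7.1 × 10⁻⁴)(+0.62) = 1.6 × 10⁻³ → stable
  244–259 m: −αΔT+βΔS = −(2.6 × 10⁻⁴)(+0.0)+(7.1 × 10⁻⁴)(+0.27) = 1.9 × 10⁻⁴ → stable
Every interval has Δρ > 0: the column is stably stratified throughout.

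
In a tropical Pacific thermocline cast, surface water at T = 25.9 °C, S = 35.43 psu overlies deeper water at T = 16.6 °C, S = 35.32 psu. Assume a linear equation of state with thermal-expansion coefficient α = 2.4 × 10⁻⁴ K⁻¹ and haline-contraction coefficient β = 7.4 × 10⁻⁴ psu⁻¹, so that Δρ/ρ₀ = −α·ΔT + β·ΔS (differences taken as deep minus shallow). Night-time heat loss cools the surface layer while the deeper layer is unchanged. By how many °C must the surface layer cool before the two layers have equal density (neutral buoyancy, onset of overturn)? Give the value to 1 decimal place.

9.0 °C

Neutral buoyancy requires Δρ = 0, i.e. −α(T_deep − T_surf′) + β(S_deep − S_surf) = 0.
T_surf′ = T_deep − (β/α)·ΔS = 16.6 − (7.4 × 10⁻⁴/2.4 × 10⁻⁴)·(-0.11) = 16.939 °C.
Cooling required: 25.9 − (16.939) = 8.961 °C.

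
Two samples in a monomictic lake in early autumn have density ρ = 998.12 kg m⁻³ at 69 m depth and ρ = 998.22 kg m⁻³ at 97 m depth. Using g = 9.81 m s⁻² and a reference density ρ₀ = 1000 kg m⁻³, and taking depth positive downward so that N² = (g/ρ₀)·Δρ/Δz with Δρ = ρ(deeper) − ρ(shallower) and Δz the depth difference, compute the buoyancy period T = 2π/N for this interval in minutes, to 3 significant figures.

Δρ = 998.22 − 998.12 = 0.10 kg m⁻³ over Δz = 97 − 69 = 28 m.
N² = (9.81/1000) × (0.10/28) = 3.5036 × 10⁻⁵ s⁻².
N = √(3.5036 × 10⁻⁵) = 5.9191 × 10⁻³ rad s⁻¹, so T = 2π/N = 1.0615 × 10³ s = 17.692 min ≈ 17.7 min.

17.7 min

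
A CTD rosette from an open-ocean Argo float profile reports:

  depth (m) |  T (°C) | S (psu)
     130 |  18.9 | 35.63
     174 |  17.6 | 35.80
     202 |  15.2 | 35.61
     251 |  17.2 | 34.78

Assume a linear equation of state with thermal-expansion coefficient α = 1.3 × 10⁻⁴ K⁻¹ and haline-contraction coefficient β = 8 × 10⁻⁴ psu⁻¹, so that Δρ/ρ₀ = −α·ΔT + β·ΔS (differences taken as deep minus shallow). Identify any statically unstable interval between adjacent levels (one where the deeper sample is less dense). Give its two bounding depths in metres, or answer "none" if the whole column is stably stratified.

202–251 m

Evaluate Δρ/ρ₀ = −αΔT + βΔS across each adjacent pair:
  130–174 m: −αΔT+βΔS = −(1.3 × 10⁻⁴)(-1.3)+(8 × 10⁻⁴)(+0.17) = 3.1 × 10⁻⁴ → stable
  174–202 m: −αΔT+βΔS = −(1.3 × 10⁻⁴)(-2.4)+(8 × 10⁻⁴)(-0.19) = 1.6 × 10⁻⁴ → stable
  202–251 m: −αΔT+βΔS = −(1.3 × 10⁻⁴)(+2.0)+(8 × 10⁻⁴)(-0.83) = -9.2 × 10⁻⁴ → UNSTABLE
The 202–251 m interval has Δρ < 0: lighter water underlies denser water.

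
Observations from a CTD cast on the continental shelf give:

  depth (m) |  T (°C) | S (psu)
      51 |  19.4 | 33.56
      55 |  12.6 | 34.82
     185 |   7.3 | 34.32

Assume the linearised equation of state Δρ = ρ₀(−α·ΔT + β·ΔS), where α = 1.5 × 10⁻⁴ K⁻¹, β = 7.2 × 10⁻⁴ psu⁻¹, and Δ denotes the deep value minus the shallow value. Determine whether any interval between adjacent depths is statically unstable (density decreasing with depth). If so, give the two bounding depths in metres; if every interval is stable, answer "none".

none

Evaluate Δρ/ρ₀ = −αΔT + βΔS across each adjacent pair:
  51–55 m: −αΔT+βΔS = −(1.5 × 10⁻⁴)(-6.8)+(7.2 × 10⁻⁴)(+1.26) = 1.9 × 10⁻³ → stable
  55–185 m: −αΔT+βΔS = −(1.5 × 10⁻⁴)(-5.3)+(7.2 × 10⁻⁴)(-0.50) = 4.3 × 10⁻⁴ → stable
Every interval has Δρ > 0: the column is stably stratified throughout.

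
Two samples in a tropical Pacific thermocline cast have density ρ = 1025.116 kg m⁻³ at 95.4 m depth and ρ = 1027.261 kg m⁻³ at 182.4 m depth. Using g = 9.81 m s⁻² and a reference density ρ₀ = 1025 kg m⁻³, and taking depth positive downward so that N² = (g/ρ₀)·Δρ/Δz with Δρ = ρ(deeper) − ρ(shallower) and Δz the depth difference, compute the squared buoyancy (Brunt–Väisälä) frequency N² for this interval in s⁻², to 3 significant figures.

Δρ = 1027.261 − 1025.116 = 2.145 kg m⁻³ over Δz = 182.4 − 95.4 = 87 m.
N² = (9.81/1025) × (2.145/87) = 2.3597 × 10⁻⁴ s⁻² ≈ 2.36 × 10⁻⁴ s⁻².

2.36 × 10⁻⁴ s⁻²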